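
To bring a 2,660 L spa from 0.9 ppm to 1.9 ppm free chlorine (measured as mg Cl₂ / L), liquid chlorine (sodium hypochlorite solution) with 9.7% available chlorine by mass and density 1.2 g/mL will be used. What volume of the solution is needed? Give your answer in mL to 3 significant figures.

Chlorine deficit: 1.9 − 0.9 = 1 ppm = 1 mg/L as Cl₂.
Cl₂ equivalent needed: 1 mg/L × 2,660 L = 2660 mg = 2.66 g.
Product at 9.7% available chlorine: 2.66 / 0.097 = 27.42 g.
Volume at density 1.2 g/mL: 27.42 g ÷ 1.2 g/mL = 22.85 mL.

22.9 mL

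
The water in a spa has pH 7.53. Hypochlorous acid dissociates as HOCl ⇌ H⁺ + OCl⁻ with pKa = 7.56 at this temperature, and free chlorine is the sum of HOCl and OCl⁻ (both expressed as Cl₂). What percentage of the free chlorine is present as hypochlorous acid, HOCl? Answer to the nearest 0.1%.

51.7%

[OCl⁻]/[HOCl] = 10^(pH − pKa) = 10^(7.53 − 7.56) = 10^-0.03 = 0.9333.
Fraction as HOCl = 1 / (1 + 0.9333) = 0.5173.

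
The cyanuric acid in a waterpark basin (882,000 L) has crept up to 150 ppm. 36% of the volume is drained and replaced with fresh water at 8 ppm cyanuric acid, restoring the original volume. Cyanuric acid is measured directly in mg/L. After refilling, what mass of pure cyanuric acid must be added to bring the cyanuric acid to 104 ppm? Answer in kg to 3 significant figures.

After draining 36% and refilling: 150 × 0.64 + 8 × 0.36 = 98.88 ppm.
Deficit to target: 104 − 98.88 = 5.12 mg/L.
Mass: 5.12 mg/L × 882,000 L = 4516 g cyanuric acid.

4.52 kg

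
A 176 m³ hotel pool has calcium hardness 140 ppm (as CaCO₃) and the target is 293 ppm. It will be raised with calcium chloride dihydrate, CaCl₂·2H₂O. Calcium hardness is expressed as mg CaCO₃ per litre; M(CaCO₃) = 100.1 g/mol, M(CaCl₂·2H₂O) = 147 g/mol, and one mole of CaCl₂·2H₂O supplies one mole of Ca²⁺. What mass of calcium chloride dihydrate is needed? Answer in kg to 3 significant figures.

39.5 kg

Volume: 176 m³ = 176,000 L.
Hardness to add: (293 − 140) = 153 mg/L as CaCO₃ × 176,000 L = 26,930 g as CaCO₃.
Moles of Ca²⁺ (1 mol Ca²⁺ ≡ 1 mol CaCO₃): 26,930 / 100.1 g/mol = 269 mol.
Mass of CaCl₂·2H₂O: 269 × 147 = 39,540 g.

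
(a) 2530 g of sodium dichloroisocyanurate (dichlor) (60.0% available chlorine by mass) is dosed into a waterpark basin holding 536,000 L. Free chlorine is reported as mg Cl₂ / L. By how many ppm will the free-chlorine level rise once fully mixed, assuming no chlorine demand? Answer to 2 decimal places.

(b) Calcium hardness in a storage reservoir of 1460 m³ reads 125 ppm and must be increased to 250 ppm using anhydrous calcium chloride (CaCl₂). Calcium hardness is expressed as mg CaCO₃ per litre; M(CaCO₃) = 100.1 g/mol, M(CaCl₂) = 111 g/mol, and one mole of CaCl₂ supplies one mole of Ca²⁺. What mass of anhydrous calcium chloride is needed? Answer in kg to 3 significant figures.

(a) Available chlorine delivered: 2530 g × 0.6 = 1518 g as Cl₂.
(a) Concentration rise: 1518 g / 536,000 L = 2.832 mg/L = 2.83 ppm.

(b) Volume: 1460 m³ = 1,460,000 L.
(b) Hardness to add: (250 − 125) = 125 mg/L as CaCO₃ × 1,460,000 L = 182,500 g as CaCO₃.
(b) Moles of Ca²⁺ (1 mol Ca²⁺ ≡ 1 mol CaCO₃): 182,500 / 100.1 g/mol = 1823 mol.
(b) Mass of CaCl₂: 1823 × 111 = 202,400 g.

(a) 2.83 ppm; (b) 202 kg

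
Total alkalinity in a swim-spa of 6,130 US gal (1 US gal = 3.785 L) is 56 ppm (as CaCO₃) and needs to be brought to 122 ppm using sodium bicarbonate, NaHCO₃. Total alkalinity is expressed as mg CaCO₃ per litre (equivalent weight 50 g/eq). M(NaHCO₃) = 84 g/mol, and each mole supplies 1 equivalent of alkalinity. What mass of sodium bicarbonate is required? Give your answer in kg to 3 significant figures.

2.57 kg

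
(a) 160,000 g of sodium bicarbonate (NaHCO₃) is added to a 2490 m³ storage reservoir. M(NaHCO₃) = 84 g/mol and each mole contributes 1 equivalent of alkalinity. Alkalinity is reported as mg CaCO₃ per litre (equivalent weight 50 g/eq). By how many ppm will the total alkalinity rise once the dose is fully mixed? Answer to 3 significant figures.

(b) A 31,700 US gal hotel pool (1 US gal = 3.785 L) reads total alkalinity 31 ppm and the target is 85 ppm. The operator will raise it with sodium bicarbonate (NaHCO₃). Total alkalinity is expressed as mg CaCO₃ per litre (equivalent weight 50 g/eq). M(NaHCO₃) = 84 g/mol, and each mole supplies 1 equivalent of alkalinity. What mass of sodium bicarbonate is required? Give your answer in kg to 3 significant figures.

(a) Volume: 2490 m³ = 2,490,000 L.
(a) Moles of NaHCO₃: 160,000 g ÷ 84 g/mol = 1905 mol → 1905 eq of alkalinity.
(a) As CaCO₃: 1905 eq × 50 g/eq = 95,240 g.
(a) Rise: 95,240 g / 2,490,000 L × 1000 = 38.25 mg/L.

(b) Volume: 31,700 US gal × 3.785 L/gal = 119,984 L.
(b) Alkalinity to add: (85 − 31) = 54 mg/L as CaCO₃ × 119,984 L = 6479 g as CaCO₃.
(b) Equivalents: 6479 g ÷ 50 g/eq = 129.6 eq.
(b) NaHCO₃ supplies 1 eq per mole → 129.6 mol.
(b) Mass: 129.6 mol × 84 g/mol = 10,880 g.

(a) 38.2 ppm; (b) 10.9 kg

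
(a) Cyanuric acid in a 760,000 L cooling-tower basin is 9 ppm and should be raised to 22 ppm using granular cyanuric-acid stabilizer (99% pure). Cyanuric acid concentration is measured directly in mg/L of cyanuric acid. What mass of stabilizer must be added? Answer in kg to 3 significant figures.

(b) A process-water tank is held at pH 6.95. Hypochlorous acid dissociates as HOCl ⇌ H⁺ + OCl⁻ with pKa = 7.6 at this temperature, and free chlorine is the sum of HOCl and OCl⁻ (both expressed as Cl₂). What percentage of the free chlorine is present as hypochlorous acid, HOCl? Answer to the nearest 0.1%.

(a) 9.98 kg; (b) 81.7%

(a) CYA to add: (22 − 9) = 13 mg/L × 760,000 L = 9880 g cyanuric acid.
(a) At 99% purity: 9880 / 0.99 = 9980 g product.

(b) [OCl⁻]/[HOCl] = 10^(pH − pKa) = 10^(6.95 − 7.6) = 10^-0.65 = 0.2239.
(b) Fraction as HOCl = 1 / (1 + 0.2239) = 0.8171.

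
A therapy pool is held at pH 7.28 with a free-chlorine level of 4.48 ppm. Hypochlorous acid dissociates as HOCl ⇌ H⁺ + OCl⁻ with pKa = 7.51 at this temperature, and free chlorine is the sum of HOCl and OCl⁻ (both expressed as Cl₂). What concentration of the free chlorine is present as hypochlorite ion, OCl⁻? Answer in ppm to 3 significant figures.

1.66 ppm

[OCl⁻]/[HOCl] = 10^(pH − pKa) = 10^(7.28 − 7.51) = 10^-0.23 = 0.5888.
Fraction as HOCl = 1 / (1 + 0.5888) = 0.6294.
OCl⁻ = (1 − 0.6294) × 4.48 ppm = 1.66 ppm.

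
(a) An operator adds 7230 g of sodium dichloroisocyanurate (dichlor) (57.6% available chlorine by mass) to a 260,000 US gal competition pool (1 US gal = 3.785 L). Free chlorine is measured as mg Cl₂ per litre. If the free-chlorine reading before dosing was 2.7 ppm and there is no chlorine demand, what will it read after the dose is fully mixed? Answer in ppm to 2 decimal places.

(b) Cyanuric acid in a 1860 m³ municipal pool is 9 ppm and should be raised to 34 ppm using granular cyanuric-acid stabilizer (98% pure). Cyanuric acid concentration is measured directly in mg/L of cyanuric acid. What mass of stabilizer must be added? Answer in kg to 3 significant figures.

(a) 6.93 ppm; (b) 47.4 kg

(a) Volume: 260,000 US gal × 3.785 L/gal = 984,100 L.
(a) Available chlorine delivered: 7230 g × 0.576 = 4164 g as Cl₂.
(a) Concentration rise: 4164 g / 984,100 L = 4.232 mg/L = 4.23 ppm.
(a) Final FC: 2.7 + 4.23 = 6.93 ppm.

(b) Volume: 1860 m³ = 1,860,000 L.
(b) CYA to add: (34 − 9) = 25 mg/L × 1,860,000 L = 46,500 g cyanuric acid.
(b) At 98% purity: 46,500 / 0.98 = 47,450 g product.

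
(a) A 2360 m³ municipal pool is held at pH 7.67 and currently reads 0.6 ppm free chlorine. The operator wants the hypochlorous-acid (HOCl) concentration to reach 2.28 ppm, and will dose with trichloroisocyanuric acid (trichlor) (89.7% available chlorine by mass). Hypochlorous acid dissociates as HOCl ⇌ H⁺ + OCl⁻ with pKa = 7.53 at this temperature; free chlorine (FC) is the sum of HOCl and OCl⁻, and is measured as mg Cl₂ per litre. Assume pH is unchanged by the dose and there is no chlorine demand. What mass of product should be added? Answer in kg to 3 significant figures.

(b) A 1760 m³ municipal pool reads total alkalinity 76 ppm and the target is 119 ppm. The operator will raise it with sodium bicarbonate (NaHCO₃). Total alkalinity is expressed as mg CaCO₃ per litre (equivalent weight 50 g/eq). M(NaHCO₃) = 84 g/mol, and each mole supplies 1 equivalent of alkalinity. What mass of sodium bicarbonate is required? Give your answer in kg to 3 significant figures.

(a) Volume: 2360 m³ = 2,360,000 L.
(a) [OCl⁻]/[HOCl] = 10^(pH − pKa) = 10^(7.67 − 7.53) = 1.38; fraction as HOCl = 1/(1 + 1.38) = 0.4201.
(a) Free chlorine required for 2.28 ppm HOCl: 2.28 / 0.4201 = 5.427 ppm.
(a) FC to add: 5.427 − 0.6 = 4.827 mg/L as Cl₂.
(a) Cl₂ equivalent: 4.827 mg/L × 2,360,000 L = 11,390 g.
(a) Product at 89.7% available Cl: 11,390 / 0.897 = 12,700 g.

(b) Volume: 1760 m³ = 1,760,000 L.
(b) Alkalinity to add: (119 − 76) = 43 mg/L as CaCO₃ × 1,760,000 L = 75,680 g as CaCO₃.
(b) Equivalents: 75,680 g ÷ 50 g/eq = 1514 eq.
(b) NaHCO₃ supplies 1 eq per mole → 1514 mol.
(b) Mass: 1514 mol × 84 g/mol = 127,100 g.

(a) 12.7 kg; (b) 127 kg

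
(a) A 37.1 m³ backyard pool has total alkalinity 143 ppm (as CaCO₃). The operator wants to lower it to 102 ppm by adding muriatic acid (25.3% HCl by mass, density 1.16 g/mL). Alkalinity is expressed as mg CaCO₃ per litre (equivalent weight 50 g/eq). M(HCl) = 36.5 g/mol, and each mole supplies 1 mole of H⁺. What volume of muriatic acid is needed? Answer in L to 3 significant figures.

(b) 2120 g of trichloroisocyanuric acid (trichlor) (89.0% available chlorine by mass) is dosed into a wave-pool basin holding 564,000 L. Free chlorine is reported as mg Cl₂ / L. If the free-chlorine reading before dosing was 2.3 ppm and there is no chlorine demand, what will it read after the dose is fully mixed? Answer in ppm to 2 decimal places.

(a) 3.78 L; (b) 5.65 ppm

(a) Volume: 37.1 m³ = 37,100 L.
(a) Alkalinity to neutralize: (143 − 102) = 41 mg/L as CaCO₃ × 37,100 L = 1521 g as CaCO₃.
(a) Equivalents of H⁺ required: 1521 ÷ 50 g/eq = 30.42 eq = 30.42 mol HCl.
(a) Mass of HCl: 30.42 × 36.5 = 1110 g.
(a) Mass of 25.3% solution: 1110 / 0.253 = 4389 g.
(a) Volume: 4389 g ÷ 1.16 g/mL = 3784 mL.

(b) Available chlorine delivered: 2120 g × 0.89 = 1887 g as Cl₂.
(b) Concentration rise: 1887 g / 564,000 L = 3.345 mg/L = 3.35 ppm.
(b) Final FC: 2.3 + 3.35 = 5.65 ppm.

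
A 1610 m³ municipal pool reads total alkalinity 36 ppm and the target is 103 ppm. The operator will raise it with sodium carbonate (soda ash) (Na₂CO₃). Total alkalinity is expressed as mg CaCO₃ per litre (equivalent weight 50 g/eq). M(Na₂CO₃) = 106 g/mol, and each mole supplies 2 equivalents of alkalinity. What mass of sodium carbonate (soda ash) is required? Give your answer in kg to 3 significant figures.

Volume: 1610 m³ = 1,610,000 L.
Alkalinity to add: (103 − 36) = 67 mg/L as CaCO₃ × 1,610,000 L = 107,900 g as CaCO₃.
Equivalents: 107,900 g ÷ 50 g/eq = 2157 eq.
Each mole of Na₂CO₃ supplies 2 eq, so 2157 / 2 = 1079 mol.
Mass: 1079 mol × 106 g/mol = 114,300 g.

114 kg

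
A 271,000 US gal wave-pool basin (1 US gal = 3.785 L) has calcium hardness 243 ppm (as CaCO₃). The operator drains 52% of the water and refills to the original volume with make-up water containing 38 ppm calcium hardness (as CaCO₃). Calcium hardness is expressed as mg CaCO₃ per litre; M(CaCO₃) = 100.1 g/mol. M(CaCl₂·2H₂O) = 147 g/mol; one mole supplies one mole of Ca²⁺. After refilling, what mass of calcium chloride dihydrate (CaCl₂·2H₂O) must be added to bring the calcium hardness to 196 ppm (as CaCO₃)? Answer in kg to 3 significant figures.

89.8 kg

Volume: 271,000 US gal × 3.785 L/gal = 1,025,735 L.
After draining 52% and refilling: 243 × 0.48 + 38 × 0.52 = 136.4 ppm.
Deficit to target: 196 − 136.4 = 59.6 mg/L.
As CaCO₃: 59.6 mg/L × 1,025,735 L = 61,130 g; ÷ 100.1 = 610.7 mol Ca²⁺.
Mass: 610.7 × 147 = 89,780 g.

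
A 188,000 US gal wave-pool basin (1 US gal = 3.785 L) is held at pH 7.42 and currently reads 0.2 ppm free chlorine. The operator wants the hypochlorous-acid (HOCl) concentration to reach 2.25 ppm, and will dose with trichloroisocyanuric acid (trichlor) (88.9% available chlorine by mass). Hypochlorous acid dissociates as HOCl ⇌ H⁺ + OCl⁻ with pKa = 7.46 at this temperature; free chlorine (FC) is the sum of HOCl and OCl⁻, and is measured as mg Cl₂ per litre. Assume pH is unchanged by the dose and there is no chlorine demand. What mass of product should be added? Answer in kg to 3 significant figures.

3.28 kg

Volume: 188,000 US gal × 3.785 L/gal = 711,580 L.
[OCl⁻]/[HOCl] = 10^(pH − pKa) = 10^(7.42 − 7.46) = 0.912; fraction as HOCl = 1/(1 + 0.912) = 0.523.
Free chlorine required for 2.25 ppm HOCl: 2.25 / 0.523 = 4.302 ppm.
FC to add: 4.302 − 0.2 = 4.102 mg/L as Cl₂.
Cl₂ equivalent: 4.102 mg/L × 711,580 L = 2919 g.
Product at 88.9% available Cl: 2919 / 0.889 = 3283 g.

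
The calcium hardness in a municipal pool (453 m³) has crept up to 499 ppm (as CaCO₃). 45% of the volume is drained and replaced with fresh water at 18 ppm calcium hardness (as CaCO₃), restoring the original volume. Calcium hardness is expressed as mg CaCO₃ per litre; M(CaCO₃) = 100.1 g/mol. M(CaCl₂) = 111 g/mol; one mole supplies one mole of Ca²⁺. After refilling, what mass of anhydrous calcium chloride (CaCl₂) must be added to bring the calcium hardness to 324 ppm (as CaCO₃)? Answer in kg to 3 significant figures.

20.8 kg

Volume: 453 m³ = 453,000 L.
After draining 45% and refilling: 499 × 0.55 + 18 × 0.45 = 282.55 ppm.
Deficit to target: 324 − 282.55 = 41.45 mg/L.
As CaCO₃: 41.45 mg/L × 453,000 L = 18,780 g; ÷ 100.1 = 187.6 mol Ca²⁺.
Mass: 187.6 × 111 = 20,820 g.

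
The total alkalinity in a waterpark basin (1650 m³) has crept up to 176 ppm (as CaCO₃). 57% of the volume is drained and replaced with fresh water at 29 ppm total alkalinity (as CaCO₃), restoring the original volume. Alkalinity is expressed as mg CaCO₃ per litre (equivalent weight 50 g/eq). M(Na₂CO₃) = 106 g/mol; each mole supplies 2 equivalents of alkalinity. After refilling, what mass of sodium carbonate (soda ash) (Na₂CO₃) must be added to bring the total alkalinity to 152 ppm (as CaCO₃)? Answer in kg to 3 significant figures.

Volume: 1650 m³ = 1,650,000 L.
After draining 57% and refilling: 176 × 0.43 + 29 × 0.57 = 92.21 ppm.
Deficit to target: 152 − 92.21 = 59.79 mg/L.
As CaCO₃: 59.79 mg/L × 1,650,000 L = 98,650 g; ÷ 50 g/eq ÷ 2 = 986.5 mol Na₂CO₃.
Mass: 986.5 × 106 = 104,600 g.

105 kg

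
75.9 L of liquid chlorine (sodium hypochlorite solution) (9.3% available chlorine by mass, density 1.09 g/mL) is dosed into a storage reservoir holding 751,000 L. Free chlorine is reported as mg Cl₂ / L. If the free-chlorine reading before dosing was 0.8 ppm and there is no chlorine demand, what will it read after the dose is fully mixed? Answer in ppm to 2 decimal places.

11.04 ppm

Mass of solution: 75.9 L × 1000 mL/L × 1.09 g/mL = 82,730 g.
Available chlorine delivered: 82,730 g × 0.093 = 7694 g as Cl₂.
Concentration rise: 7694 g / 751,000 L = 10.24 mg/L = 10.24 ppm.
Final FC: 0.8 + 10.24 = 11.04 ppm.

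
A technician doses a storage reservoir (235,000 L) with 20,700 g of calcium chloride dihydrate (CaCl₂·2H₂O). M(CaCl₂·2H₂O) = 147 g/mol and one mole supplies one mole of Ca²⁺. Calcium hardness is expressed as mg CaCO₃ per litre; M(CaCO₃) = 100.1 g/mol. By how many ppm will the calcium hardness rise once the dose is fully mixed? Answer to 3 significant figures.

60.0 ppm

Moles of Ca²⁺: 20,700 g ÷ 147 g/mol = 140.8 mol.
As CaCO₃: 140.8 mol × 100.1 g/mol = 14,100 g.
Rise: 14,100 g / 235,000 L × 1000 = 59.98 mg/L.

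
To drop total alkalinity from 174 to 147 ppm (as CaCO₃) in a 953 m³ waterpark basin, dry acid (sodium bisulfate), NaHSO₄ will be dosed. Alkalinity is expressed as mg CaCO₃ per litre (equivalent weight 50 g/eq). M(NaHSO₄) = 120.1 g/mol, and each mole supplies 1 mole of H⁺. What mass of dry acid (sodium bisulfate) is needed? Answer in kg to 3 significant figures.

61.8 kg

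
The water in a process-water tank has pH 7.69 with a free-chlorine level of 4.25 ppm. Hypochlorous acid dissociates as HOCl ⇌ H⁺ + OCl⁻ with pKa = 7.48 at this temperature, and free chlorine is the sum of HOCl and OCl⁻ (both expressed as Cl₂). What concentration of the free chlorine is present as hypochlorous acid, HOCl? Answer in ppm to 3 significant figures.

[OCl⁻]/[HOCl] = 10^(pH − pKa) = 10^(7.69 − 7.48) = 10^0.21 = 1.622.
Fraction as HOCl = 1 / (1 + 1.622) = 0.3814.
HOCl = 0.3814 × 4.25 ppm = 1.621 ppm.

1.62 ppm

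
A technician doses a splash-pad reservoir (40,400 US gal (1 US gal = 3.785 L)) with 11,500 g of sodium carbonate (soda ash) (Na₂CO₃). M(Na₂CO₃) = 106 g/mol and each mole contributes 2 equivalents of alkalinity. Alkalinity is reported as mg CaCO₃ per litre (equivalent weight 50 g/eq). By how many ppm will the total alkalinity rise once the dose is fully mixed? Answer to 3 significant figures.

Volume: 40,400 US gal × 3.785 L/gal = 152,914 L.
Moles of Na₂CO₃: 11,500 g ÷ 106 g/mol = 108.5 mol → 217 eq of alkalinity.
As CaCO₃: 217 eq × 50 g/eq = 10,850 g.
Rise: 10,850 g / 152,914 L × 1000 = 70.95 mg/L.

70.9 ppm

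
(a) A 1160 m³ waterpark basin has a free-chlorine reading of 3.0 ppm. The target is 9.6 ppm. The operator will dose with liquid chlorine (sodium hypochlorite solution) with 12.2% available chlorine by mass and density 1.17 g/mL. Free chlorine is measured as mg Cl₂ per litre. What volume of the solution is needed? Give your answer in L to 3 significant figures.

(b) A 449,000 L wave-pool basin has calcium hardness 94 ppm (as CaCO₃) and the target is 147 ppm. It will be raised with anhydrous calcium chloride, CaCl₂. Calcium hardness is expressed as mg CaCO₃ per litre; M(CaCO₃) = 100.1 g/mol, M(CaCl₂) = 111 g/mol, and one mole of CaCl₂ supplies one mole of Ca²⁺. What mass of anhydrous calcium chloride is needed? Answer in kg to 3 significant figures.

(a) 53.6 L; (b) 26.4 kg

(a) Volume: 1160 m³ = 1,160,000 L.
(a) Chlorine deficit: 9.6 − 3.0 = 6.6 ppm = 6.6 mg/L as Cl₂.
(a) Cl₂ equivalent needed: 6.6 mg/L × 1,160,000 L = 7,656,000 mg = 7656 g.
(a) Product at 12.2% available chlorine: 7656 / 0.122 = 62,750 g.
(a) Volume at density 1.17 g/mL: 62,750 g ÷ 1.17 g/mL = 53,640 mL.

(b) Hardness to add: (147 − 94) = 53 mg/L as CaCO₃ × 449,000 L = 23,800 g as CaCO₃.
(b) Moles of Ca²⁺ (1 mol Ca²⁺ ≡ 1 mol CaCO₃): 23,800 / 100.1 g/mol = 237.7 mol.
(b) Mass of CaCl₂: 237.7 × 111 = 26,390 g.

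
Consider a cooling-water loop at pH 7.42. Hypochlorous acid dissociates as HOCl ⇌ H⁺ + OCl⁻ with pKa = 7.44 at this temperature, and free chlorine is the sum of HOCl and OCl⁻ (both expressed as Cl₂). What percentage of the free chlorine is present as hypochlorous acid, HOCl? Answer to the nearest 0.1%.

[OCl⁻]/[HOCl] = 10^(pH − pKa) = 10^(7.42 − 7.44) = 10^-0.02 = 0.955.
Fraction as HOCl = 1 / (1 + 0.955) = 0.5115.

51.2%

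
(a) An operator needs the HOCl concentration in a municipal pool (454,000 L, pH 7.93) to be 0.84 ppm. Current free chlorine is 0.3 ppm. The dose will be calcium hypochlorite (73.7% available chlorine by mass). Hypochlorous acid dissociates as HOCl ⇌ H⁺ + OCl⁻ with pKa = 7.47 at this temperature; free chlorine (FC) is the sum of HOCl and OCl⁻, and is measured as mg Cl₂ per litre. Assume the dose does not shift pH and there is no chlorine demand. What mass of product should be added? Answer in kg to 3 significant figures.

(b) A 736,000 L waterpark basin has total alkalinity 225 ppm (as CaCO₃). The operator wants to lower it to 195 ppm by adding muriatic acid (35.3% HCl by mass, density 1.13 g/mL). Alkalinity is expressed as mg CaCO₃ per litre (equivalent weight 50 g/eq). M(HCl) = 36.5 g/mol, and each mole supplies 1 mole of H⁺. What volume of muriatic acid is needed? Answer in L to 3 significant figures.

(a) 1.82 kg; (b) 40.4 L

(a) [OCl⁻]/[HOCl] = 10^(pH − pKa) = 10^(7.93 − 7.47) = 2.884; fraction as HOCl = 1/(1 + 2.884) = 0.2575.
(a) Free chlorine required for 0.84 ppm HOCl: 0.84 / 0.2575 = 3.263 ppm.
(a) FC to add: 3.263 − 0.3 = 2.963 mg/L as Cl₂.
(a) Cl₂ equivalent: 2.963 mg/L × 454,000 L = 1345 g.
(a) Product at 73.7% available Cl: 1345 / 0.737 = 1825 g.

(b) Alkalinity to neutralize: (225 − 195) = 30 mg/L as CaCO₃ × 736,000 L = 22,080 g as CaCO₃.
(b) Equivalents of H⁺ required: 22,080 ÷ 50 g/eq = 441.6 eq = 441.6 mol HCl.
(b) Mass of HCl: 441.6 × 36.5 = 16,120 g.
(b) Mass of 35.3% solution: 16,120 / 0.353 = 45,660 g.
(b) Volume: 45,660 g ÷ 1.13 g/mL = 40,410 mL.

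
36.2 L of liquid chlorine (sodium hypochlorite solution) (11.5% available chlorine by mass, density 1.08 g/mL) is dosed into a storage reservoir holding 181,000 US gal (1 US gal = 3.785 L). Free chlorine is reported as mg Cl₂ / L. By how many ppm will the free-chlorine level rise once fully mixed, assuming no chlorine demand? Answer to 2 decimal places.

6.56 ppm

Volume: 181,000 US gal × 3.785 L/gal = 685,085 L.
Mass of solution: 36.2 L × 1000 mL/L × 1.08 g/mL = 39,100 g.
Available chlorine delivered: 39,100 g × 0.115 = 4496 g as Cl₂.
Concentration rise: 4496 g / 685,085 L = 6.563 mg/L = 6.56 ppm.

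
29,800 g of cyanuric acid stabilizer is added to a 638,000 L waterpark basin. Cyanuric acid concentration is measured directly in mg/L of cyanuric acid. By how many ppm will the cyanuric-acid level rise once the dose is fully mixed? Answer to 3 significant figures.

46.7 ppm

Rise: 29,800 g / 638,000 L × 1000 = 46.71 mg/L.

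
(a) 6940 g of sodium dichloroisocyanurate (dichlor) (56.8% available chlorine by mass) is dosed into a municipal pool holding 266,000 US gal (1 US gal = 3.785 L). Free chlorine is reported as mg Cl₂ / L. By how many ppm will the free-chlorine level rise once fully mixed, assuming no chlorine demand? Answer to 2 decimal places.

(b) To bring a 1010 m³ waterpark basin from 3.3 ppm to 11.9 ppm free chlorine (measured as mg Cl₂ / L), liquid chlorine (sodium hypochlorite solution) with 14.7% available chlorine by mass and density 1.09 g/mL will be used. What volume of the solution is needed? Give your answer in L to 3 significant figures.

(a) 3.92 ppm; (b) 54.2 L

(a) Volume: 266,000 US gal × 3.785 L/gal = 1,006,810 L.
(a) Available chlorine delivered: 6940 g × 0.568 = 3942 g as Cl₂.
(a) Concentration rise: 3942 g / 1,006,810 L = 3.915 mg/L = 3.92 ppm.

(b) Volume: 1010 m³ = 1,010,000 L.
(b) Chlorine deficit: 11.9 − 3.3 = 8.6 ppm = 8.6 mg/L as Cl₂.
(b) Cl₂ equivalent needed: 8.6 mg/L × 1,010,000 L = 8,686,000 mg = 8686 g.
(b) Product at 14.7% available chlorine: 8686 / 0.147 = 59,090 g.
(b) Volume at density 1.09 g/mL: 59,090 g ÷ 1.09 g/mL = 54,210 mL.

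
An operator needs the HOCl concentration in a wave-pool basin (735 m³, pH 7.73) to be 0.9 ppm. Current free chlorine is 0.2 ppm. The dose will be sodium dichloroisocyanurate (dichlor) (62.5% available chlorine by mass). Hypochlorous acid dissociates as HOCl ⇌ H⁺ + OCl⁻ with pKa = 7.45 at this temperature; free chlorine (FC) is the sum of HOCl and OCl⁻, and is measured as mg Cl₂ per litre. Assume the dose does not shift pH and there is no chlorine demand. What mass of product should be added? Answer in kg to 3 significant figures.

2.84 kg

Volume: 735 m³ = 735,000 L.
[OCl⁻]/[HOCl] = 10^(pH − pKa) = 10^(7.73 − 7.45) = 1.905; fraction as HOCl = 1/(1 + 1.905) = 0.3442.
Free chlorine required for 0.9 ppm HOCl: 0.9 / 0.3442 = 2.615 ppm.
FC to add: 2.615 − 0.2 = 2.415 mg/L as Cl₂.
Cl₂ equivalent: 2.415 mg/L × 735,000 L = 1775 g.
Product at 62.5% available Cl: 1775 / 0.625 = 2840 g.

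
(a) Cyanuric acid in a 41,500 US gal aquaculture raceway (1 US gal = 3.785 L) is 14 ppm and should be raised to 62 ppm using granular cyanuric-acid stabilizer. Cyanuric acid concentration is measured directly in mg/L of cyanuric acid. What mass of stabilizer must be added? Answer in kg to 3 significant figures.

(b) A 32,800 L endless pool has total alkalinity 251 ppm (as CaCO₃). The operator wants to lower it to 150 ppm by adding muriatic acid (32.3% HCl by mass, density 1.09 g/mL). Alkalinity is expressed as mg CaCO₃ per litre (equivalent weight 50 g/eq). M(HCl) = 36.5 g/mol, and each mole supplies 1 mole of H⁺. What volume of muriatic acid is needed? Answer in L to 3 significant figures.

(a) 7.54 kg; (b) 6.87 L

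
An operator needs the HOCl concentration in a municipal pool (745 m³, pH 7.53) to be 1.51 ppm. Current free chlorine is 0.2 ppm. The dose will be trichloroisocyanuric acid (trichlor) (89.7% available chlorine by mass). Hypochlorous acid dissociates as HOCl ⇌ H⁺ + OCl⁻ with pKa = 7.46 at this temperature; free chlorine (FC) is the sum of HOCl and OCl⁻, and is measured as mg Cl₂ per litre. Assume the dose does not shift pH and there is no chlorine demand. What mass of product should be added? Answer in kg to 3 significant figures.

Volume: 745 m³ = 745,000 L.
[OCl⁻]/[HOCl] = 10^(pH − pKa) = 10^(7.53 − 7.46) = 1.175; fraction as HOCl = 1/(1 + 1.175) = 0.4598.
Free chlorine required for 1.51 ppm HOCl: 1.51 / 0.4598 = 3.284 ppm.
FC to add: 3.284 − 0.2 = 3.084 mg/L as Cl₂.
Cl₂ equivalent: 3.084 mg/L × 745,000 L = 2298 g.
Product at 89.7% available Cl: 2298 / 0.897 = 2561 g.

2.56 kg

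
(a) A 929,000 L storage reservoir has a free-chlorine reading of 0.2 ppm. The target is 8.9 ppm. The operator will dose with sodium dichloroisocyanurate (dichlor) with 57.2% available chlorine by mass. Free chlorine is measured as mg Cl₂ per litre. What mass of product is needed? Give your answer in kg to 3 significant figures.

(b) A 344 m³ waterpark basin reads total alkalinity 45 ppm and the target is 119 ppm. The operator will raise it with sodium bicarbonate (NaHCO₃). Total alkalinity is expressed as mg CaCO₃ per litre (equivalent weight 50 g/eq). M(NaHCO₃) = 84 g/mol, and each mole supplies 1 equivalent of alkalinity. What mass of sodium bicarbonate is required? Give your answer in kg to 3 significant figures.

(a) Chlorine deficit: 8.9 − 0.2 = 8.7 ppm = 8.7 mg/L as Cl₂.
(a) Cl₂ equivalent needed: 8.7 mg/L × 929,000 L = 8,082,000 mg = 8082 g.
(a) Product at 57.2% available chlorine: 8082 / 0.572 = 14,130 g.

(b) Volume: 344 m³ = 344,000 L.
(b) Alkalinity to add: (119 − 45) = 74 mg/L as CaCO₃ × 344,000 L = 25,460 g as CaCO₃.
(b) Equivalents: 25,460 g ÷ 50 g/eq = 509.1 eq.
(b) NaHCO₃ supplies 1 eq per mole → 509.1 mol.
(b) Mass: 509.1 mol × 84 g/mol = 42,770 g.

(a) 14.1 kg; (b) 42.8 kg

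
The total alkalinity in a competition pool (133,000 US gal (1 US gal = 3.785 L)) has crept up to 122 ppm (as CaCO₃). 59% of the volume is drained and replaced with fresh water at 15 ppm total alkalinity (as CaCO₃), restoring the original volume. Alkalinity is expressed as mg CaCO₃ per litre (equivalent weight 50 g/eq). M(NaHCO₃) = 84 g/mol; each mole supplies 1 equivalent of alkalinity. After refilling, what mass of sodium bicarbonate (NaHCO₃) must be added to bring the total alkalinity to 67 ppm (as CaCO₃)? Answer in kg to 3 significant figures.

Volume: 133,000 US gal × 3.785 L/gal = 503,405 L.
After draining 59% and refilling: 122 × 0.41 + 15 × 0.59 = 58.87 ppm.
Deficit to target: 67 − 58.87 = 8.13 mg/L.
As CaCO₃: 8.13 mg/L × 503,405 L = 4093 g; ÷ 50 g/eq ÷ 1 = 81.85 mol NaHCO₃.
Mass: 81.85 × 84 = 6876 g.

6.88 kg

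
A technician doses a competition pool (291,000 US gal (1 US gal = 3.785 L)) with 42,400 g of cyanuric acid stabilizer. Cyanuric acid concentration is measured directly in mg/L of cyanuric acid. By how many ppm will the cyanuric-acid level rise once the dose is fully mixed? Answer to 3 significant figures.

38.5 ppm

Volume: 291,000 US gal × 3.785 L/gal = 1,101,435 L.
Rise: 42,400 g / 1,101,435 L × 1000 = 38.5 mg/L.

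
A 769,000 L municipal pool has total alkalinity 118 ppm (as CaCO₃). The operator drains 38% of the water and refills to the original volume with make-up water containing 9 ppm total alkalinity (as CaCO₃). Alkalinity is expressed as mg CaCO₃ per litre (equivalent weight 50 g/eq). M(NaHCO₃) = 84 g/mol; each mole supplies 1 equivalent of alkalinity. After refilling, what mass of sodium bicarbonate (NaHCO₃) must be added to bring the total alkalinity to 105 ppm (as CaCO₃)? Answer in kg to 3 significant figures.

After draining 38% and refilling: 118 × 0.62 + 9 × 0.38 = 76.58 ppm.
Deficit to target: 105 − 76.58 = 28.42 mg/L.
As CaCO₃: 28.42 mg/L × 769,000 L = 21,850 g; ÷ 50 g/eq ÷ 1 = 437.1 mol NaHCO₃.
Mass: 437.1 × 84 = 36,720 g.

36.7 kg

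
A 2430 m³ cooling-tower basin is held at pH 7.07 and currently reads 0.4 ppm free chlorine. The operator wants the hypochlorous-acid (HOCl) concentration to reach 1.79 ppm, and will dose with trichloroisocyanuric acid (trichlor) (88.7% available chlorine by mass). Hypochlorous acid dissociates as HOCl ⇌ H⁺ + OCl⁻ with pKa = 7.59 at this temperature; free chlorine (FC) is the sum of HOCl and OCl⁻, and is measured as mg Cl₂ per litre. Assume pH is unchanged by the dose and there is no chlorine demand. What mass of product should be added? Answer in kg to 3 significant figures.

Volume: 2430 m³ = 2,430,000 L.
[OCl⁻]/[HOCl] = 10^(pH − pKa) = 10^(7.07 − 7.59) = 0.302; fraction as HOCl = 1/(1 + 0.302) = 0.7681.
Free chlorine required for 1.79 ppm HOCl: 1.79 / 0.7681 = 2.331 ppm.
FC to add: 2.331 − 0.4 = 1.931 mg/L as Cl₂.
Cl₂ equivalent: 1.931 mg/L × 2,430,000 L = 4691 g.
Product at 88.7% available Cl: 4691 / 0.887 = 5289 g.

5.29 kg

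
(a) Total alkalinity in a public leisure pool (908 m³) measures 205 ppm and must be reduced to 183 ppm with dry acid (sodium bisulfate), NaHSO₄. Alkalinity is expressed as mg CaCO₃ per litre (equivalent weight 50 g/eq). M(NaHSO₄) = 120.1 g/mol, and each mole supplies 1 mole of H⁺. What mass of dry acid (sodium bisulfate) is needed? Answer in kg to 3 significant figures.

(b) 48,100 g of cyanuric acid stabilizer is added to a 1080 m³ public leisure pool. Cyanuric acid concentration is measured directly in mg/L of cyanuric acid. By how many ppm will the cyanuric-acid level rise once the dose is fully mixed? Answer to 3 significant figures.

(a) Volume: 908 m³ = 908,000 L.
(a) Alkalinity to neutralize: (205 − 183) = 22 mg/L as CaCO₃ × 908,000 L = 19,980 g as CaCO₃.
(a) Equivalents of H⁺ required: 19,980 ÷ 50 g/eq = 399.5 eq = 399.5 mol NaHSO₄.
(a) Mass of NaHSO₄: 399.5 × 120.1 = 47,980 g.

(b) Volume: 1080 m³ = 1,080,000 L.
(b) Rise: 48,100 g / 1,080,000 L × 1000 = 44.54 mg/L.

(a) 48.0 kg; (b) 44.5 ppm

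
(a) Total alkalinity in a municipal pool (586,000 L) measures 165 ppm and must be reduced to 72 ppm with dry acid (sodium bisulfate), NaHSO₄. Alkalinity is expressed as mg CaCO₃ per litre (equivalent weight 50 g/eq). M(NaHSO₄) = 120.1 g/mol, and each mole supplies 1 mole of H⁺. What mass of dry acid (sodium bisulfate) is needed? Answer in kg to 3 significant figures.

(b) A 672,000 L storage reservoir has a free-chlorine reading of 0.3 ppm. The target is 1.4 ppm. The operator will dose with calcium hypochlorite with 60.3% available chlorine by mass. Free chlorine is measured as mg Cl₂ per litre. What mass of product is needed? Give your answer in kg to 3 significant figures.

(a) Alkalinity to neutralize: (165 − 72) = 93 mg/L as CaCO₃ × 586,000 L = 54,500 g as CaCO₃.
(a) Equivalents of H⁺ required: 54,500 ÷ 50 g/eq = 1090 eq = 1090 mol NaHSO₄.
(a) Mass of NaHSO₄: 1090 × 120.1 = 130,900 g.

(b) Chlorine deficit: 1.4 − 0.3 = 1.1 ppm = 1.1 mg/L as Cl₂.
(b) Cl₂ equivalent needed: 1.1 mg/L × 672,000 L = 739,200 mg = 739.2 g.
(b) Product at 60.3% available chlorine: 739.2 / 0.603 = 1226 g.

(a) 131 kg; (b) 1.23 kg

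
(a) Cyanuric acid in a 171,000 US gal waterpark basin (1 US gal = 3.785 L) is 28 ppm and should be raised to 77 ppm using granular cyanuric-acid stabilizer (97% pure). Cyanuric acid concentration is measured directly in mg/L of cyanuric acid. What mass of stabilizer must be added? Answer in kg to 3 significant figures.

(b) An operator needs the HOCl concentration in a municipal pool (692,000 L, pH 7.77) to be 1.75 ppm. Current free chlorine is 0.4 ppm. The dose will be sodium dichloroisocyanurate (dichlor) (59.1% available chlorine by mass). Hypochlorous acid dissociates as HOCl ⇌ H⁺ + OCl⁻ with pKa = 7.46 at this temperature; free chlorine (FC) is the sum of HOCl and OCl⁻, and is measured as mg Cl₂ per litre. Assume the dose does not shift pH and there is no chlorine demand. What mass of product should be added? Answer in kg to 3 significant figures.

(a) Volume: 171,000 US gal × 3.785 L/gal = 647,235 L.
(a) CYA to add: (77 − 28) = 49 mg/L × 647,235 L = 31,710 g cyanuric acid.
(a) At 97% purity: 31,710 / 0.97 = 32,700 g product.

(b) [OCl⁻]/[HOCl] = 10^(pH − pKa) = 10^(7.77 − 7.46) = 2.042; fraction as HOCl = 1/(1 + 2.042) = 0.3288.
(b) Free chlorine required for 1.75 ppm HOCl: 1.75 / 0.3288 = 5.323 ppm.
(b) FC to add: 5.323 − 0.4 = 4.923 mg/L as Cl₂.
(b) Cl₂ equivalent: 4.923 mg/L × 692,000 L = 3407 g.
(b) Product at 59.1% available Cl: 3407 / 0.591 = 5764 g.

(a) 32.7 kg; (b) 5.76 kg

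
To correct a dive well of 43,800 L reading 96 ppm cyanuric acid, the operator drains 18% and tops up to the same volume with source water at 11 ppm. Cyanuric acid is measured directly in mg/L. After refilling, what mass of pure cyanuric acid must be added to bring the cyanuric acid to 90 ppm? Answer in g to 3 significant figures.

After draining 18% and refilling: 96 × 0.82 + 11 × 0.18 = 80.7 ppm.
Deficit to target: 90 − 80.7 = 9.3 mg/L.
Mass: 9.3 mg/L × 43,800 L = 407.3 g cyanuric acid.

407 g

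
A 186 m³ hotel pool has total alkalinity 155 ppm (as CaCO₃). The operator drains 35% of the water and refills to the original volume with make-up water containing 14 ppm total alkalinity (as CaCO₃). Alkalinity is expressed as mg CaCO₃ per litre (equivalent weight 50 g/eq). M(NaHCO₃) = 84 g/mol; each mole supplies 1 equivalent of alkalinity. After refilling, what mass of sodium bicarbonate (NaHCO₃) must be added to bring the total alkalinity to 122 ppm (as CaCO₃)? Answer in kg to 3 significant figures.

5.11 kg

Volume: 186 m³ = 186,000 L.
After draining 35% and refilling: 155 × 0.65 + 14 × 0.35 = 105.65 ppm.
Deficit to target: 122 − 105.65 = 16.35 mg/L.
As CaCO₃: 16.35 mg/L × 186,000 L = 3041 g; ÷ 50 g/eq ÷ 1 = 60.82 mol NaHCO₃.
Mass: 60.82 × 84 = 5109 g.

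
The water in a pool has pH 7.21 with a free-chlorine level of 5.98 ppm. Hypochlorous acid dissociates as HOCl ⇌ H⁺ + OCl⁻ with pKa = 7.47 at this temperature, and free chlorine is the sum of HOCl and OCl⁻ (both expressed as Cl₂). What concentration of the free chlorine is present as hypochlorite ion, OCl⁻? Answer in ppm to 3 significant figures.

2.12 ppm

[OCl⁻]/[HOCl] = 10^(pH − pKa) = 10^(7.21 − 7.47) = 10^-0.26 = 0.5495.
Fraction as HOCl = 1 / (1 + 0.5495) = 0.6454.
OCl⁻ = (1 − 0.6454) × 5.98 ppm = 2.121 ppm.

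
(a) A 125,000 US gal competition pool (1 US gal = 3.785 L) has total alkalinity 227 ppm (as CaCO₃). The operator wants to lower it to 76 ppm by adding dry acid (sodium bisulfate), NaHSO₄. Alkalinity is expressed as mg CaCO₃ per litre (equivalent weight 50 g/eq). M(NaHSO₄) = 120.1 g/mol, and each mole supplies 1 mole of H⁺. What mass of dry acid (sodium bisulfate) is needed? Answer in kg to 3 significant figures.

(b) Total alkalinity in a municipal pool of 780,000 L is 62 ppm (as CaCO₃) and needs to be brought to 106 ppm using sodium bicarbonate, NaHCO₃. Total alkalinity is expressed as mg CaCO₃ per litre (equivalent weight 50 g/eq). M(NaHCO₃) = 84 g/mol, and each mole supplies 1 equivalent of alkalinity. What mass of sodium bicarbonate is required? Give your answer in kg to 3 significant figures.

(a) Volume: 125,000 US gal × 3.785 L/gal = 473,125 L.
(a) Alkalinity to neutralize: (227 − 76) = 151 mg/L as CaCO₃ × 473,125 L = 71,440 g as CaCO₃.
(a) Equivalents of H⁺ required: 71,440 ÷ 50 g/eq = 1429 eq = 1429 mol NaHSO₄.
(a) Mass of NaHSO₄: 1429 × 120.1 = 171,600 g.

(b) Alkalinity to add: (106 − 62) = 44 mg/L as CaCO₃ × 780,000 L = 34,320 g as CaCO₃.
(b) Equivalents: 34,320 g ÷ 50 g/eq = 686.4 eq.
(b) NaHCO₃ supplies 1 eq per mole → 686.4 mol.
(b) Mass: 686.4 mol × 84 g/mol = 57,660 g.

(a) 172 kg; (b) 57.7 kg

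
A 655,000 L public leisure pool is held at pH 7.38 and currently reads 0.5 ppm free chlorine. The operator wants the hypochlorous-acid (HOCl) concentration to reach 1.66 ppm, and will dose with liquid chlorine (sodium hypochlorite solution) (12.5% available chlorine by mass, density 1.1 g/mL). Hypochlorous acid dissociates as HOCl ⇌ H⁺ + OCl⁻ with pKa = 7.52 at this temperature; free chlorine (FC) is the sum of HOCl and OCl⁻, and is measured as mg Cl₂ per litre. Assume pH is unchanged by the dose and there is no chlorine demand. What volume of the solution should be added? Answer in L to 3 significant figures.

11.3 L

[OCl⁻]/[HOCl] = 10^(pH − pKa) = 10^(7.38 − 7.52) = 0.7244; fraction as HOCl = 1/(1 + 0.7244) = 0.5799.
Free chlorine required for 1.66 ppm HOCl: 1.66 / 0.5799 = 2.863 ppm.
FC to add: 2.863 − 0.5 = 2.363 mg/L as Cl₂.
Cl₂ equivalent: 2.363 mg/L × 655,000 L = 1547 g.
Product at 12.5% available Cl: 1547 / 0.125 = 12,380 g.
Volume: 12,380 g ÷ 1.1 g/mL = 11,250 mL.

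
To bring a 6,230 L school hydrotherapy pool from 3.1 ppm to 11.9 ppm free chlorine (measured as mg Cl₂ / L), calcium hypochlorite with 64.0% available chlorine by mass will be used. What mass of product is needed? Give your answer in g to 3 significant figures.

85.7 g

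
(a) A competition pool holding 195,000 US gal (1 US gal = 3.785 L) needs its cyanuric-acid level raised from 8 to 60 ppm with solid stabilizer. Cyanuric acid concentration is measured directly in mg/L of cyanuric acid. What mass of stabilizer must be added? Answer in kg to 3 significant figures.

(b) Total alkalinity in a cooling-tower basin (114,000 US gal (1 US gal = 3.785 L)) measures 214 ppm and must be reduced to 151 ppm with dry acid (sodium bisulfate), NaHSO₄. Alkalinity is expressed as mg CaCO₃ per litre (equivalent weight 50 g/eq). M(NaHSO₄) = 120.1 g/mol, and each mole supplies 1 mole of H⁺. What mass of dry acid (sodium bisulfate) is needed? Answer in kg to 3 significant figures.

(a) 38.4 kg; (b) 65.3 kg

(a) Volume: 195,000 US gal × 3.785 L/gal = 738,075 L.
(a) CYA to add: (60 − 8) = 52 mg/L × 738,075 L = 38,380 g cyanuric acid.

(b) Volume: 114,000 US gal × 3.785 L/gal = 431,490 L.
(b) Alkalinity to neutralize: (214 − 151) = 63 mg/L as CaCO₃ × 431,490 L = 27,180 g as CaCO₃.
(b) Equivalents of H⁺ required: 27,180 ÷ 50 g/eq = 543.7 eq = 543.7 mol NaHSO₄.
(b) Mass of NaHSO₄: 543.7 × 120.1 = 65,300 g.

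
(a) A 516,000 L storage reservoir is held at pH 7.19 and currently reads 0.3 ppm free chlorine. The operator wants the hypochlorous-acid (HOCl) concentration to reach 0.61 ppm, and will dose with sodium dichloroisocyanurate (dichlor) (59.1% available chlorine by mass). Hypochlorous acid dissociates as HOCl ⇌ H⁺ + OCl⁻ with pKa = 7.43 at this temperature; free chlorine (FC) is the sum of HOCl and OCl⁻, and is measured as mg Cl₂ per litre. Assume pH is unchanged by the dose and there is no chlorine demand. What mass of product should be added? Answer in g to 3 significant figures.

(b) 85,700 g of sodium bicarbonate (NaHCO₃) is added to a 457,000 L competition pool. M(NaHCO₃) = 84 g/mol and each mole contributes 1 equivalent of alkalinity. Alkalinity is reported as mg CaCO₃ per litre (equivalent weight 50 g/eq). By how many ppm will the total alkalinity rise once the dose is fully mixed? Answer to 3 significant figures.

(a) 577 g; (b) 112 ppm

(a) [OCl⁻]/[HOCl] = 10^(pH − pKa) = 10^(7.19 − 7.43) = 0.5754; fraction as HOCl = 1/(1 + 0.5754) = 0.6347.
(a) Free chlorine required for 0.61 ppm HOCl: 0.61 / 0.6347 = 0.961 ppm.
(a) FC to add: 0.961 − 0.3 = 0.661 mg/L as Cl₂.
(a) Cl₂ equivalent: 0.661 mg/L × 516,000 L = 341.1 g.
(a) Product at 59.1% available Cl: 341.1 / 0.591 = 577.1 g.

(b) Moles of NaHCO₃: 85,700 g ÷ 84 g/mol = 1020 mol → 1020 eq of alkalinity.
(b) As CaCO₃: 1020 eq × 50 g/eq = 51,010 g.
(b) Rise: 51,010 g / 457,000 L × 1000 = 111.6 mg/L.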